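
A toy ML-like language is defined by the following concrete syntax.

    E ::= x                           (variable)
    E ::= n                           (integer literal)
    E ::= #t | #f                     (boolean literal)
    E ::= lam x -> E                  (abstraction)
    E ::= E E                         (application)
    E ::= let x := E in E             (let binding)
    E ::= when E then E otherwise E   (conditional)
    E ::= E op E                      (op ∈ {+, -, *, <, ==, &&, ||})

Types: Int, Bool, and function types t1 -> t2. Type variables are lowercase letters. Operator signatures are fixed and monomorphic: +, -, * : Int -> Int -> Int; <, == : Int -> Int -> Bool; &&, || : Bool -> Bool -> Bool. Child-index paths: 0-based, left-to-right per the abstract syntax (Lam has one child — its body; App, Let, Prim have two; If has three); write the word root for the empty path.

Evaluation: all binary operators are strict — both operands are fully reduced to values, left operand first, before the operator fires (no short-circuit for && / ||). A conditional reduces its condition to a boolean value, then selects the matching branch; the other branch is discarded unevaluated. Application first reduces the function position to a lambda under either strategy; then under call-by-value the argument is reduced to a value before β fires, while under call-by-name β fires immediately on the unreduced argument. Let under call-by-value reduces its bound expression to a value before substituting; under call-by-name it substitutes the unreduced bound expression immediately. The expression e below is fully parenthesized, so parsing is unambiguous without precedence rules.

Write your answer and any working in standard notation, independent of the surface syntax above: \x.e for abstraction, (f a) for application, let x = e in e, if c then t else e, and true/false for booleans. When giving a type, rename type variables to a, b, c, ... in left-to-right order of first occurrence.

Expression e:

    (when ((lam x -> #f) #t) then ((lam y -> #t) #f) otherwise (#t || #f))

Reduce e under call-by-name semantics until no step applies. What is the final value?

Derivation:
step 0: (if ((\x.false) true) then ((\y.true) false) else (true || false))
step 1: [beta@0] (if false then ((\y.true) false) else (true || false))
step 2: [if@root] (true || false)
step 3: [delta@root] true

Answer: true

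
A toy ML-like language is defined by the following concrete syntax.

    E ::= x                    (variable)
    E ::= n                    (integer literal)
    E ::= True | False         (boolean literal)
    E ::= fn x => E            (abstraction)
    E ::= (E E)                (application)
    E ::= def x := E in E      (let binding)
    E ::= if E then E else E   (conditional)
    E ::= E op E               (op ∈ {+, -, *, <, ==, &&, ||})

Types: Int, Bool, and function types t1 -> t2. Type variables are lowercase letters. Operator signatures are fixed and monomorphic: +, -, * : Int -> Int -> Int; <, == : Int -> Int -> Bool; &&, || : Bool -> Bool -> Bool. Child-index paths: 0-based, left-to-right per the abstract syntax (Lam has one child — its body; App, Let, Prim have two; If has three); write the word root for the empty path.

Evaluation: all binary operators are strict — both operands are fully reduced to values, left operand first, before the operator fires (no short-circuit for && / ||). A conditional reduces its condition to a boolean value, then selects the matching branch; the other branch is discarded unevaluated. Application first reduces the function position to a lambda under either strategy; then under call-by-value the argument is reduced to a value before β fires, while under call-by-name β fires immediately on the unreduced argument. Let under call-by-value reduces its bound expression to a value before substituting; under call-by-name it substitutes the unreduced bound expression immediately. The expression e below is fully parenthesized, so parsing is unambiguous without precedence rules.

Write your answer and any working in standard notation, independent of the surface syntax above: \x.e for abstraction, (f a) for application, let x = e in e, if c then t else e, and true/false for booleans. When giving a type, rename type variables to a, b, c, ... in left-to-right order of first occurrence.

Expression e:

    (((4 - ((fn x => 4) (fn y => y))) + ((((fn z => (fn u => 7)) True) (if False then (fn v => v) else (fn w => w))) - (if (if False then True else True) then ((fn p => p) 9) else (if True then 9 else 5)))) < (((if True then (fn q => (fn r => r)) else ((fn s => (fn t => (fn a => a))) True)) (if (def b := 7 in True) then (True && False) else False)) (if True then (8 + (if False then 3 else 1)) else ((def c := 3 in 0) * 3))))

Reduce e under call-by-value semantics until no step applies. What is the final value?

Derivation:
step 0: (((4 - ((\x.4) (\y.y))) + ((((\z.(\u.7)) true) (if false then (\v.v) else (\w.w))) - (if (if false then true else true) then ((\p.p) 9) else (if true then 9 else 5)))) < (((if true then (\q.(\r.r)) else ((\s.(\t.(\a.a))) true)) (if (let b = 7 in true) then (true && false) else false)) (if true then (8 + (if false then 3 else 1)) else ((let c = 3 in 0) * 3))))
step 1: [beta@0.0.1] (((4 - 4) + ((((\z.(\u.7)) true) (if false then (\v.v) else (\w.w))) - (if (if false then true else true) then ((\p.p) 9) else (if true then 9 else 5)))) < (((if true then (\q.(\r.r)) else ((\s.(\t.(\a.a))) true)) (if (let b = 7 in true) then (true && false) else false)) (if true then (8 + (if false then 3 else 1)) else ((let c = 3 in 0) * 3))))
step 2: [delta@0.0] ((0 + ((((\z.(\u.7)) true) (if false then (\v.v) else (\w.w))) - (if (if false then true else true) then ((\p.p) 9) else (if true then 9 else 5)))) < (((if true then (\q.(\r.r)) else ((\s.(\t.(\a.a))) true)) (if (let b = 7 in true) then (true && false) else false)) (if true then (8 + (if false then 3 else 1)) else ((let c = 3 in 0) * 3))))
step 3: [beta@0.1.0.0] ((0 + (((\u.7) (if false then (\v.v) else (\w.w))) - (if (if false then true else true) then ((\p.p) 9) else (if true then 9 else 5)))) < (((if true then (\q.(\r.r)) else ((\s.(\t.(\a.a))) true)) (if (let b = 7 in true) then (true && false) else false)) (if true then (8 + (if false then 3 else 1)) else ((let c = 3 in 0) * 3))))
step 4: [if@0.1.0.1] ((0 + (((\u.7) (\w.w)) - (if (if false then true else true) then ((\p.p) 9) else (if true then 9 else 5)))) < (((if true then (\q.(\r.r)) else ((\s.(\t.(\a.a))) true)) (if (let b = 7 in true) then (true && false) else false)) (if true then (8 + (if false then 3 else 1)) else ((let c = 3 in 0) * 3))))
step 5: [beta@0.1.0] ((0 + (7 - (if (if false then true else true) then ((\p.p) 9) else (if true then 9 else 5)))) < (((if true then (\q.(\r.r)) else ((\s.(\t.(\a.a))) true)) (if (let b = 7 in true) then (true && false) else false)) (if true then (8 + (if false then 3 else 1)) else ((let c = 3 in 0) * 3))))
step 6: [if@0.1.1.0] ((0 + (7 - (if true then ((\p.p) 9) else (if true then 9 else 5)))) < (((if true then (\q.(\r.r)) else ((\s.(\t.(\a.a))) true)) (if (let b = 7 in true) then (true && false) else false)) (if true then (8 + (if false then 3 else 1)) else ((let c = 3 in 0) * 3))))
step 7: [if@0.1.1] ((0 + (7 - ((\p.p) 9))) < (((if true then (\q.(\r.r)) else ((\s.(\t.(\a.a))) true)) (if (let b = 7 in true) then (true && false) else false)) (if true then (8 + (if false then 3 else 1)) else ((let c = 3 in 0) * 3))))
step 8: [beta@0.1.1] ((0 + (7 - 9)) < (((if true then (\q.(\r.r)) else ((\s.(\t.(\a.a))) true)) (if (let b = 7 in true) then (true && false) else false)) (if true then (8 + (if false then 3 else 1)) else ((let c = 3 in 0) * 3))))
step 9: [delta@0.1] ((0 + -2) < (((if true then (\q.(\r.r)) else ((\s.(\t.(\a.a))) true)) (if (let b = 7 in true) then (true && false) else false)) (if true then (8 + (if false then 3 else 1)) else ((let c = 3 in 0) * 3))))
step 10: [delta@0] (-2 < (((if true then (\q.(\r.r)) else ((\s.(\t.(\a.a))) true)) (if (let b = 7 in true) then (true && false) else false)) (if true then (8 + (if false then 3 else 1)) else ((let c = 3 in 0) * 3))))
step 11: [if@1.0.0] (-2 < (((\q.(\r.r)) (if (let b = 7 in true) then (true && false) else false)) (if true then (8 + (if false then 3 else 1)) else ((let c = 3 in 0) * 3))))
step 12: [let@1.0.1.0] (-2 < (((\q.(\r.r)) (if true then (true && false) else false)) (if true then (8 + (if false then 3 else 1)) else ((let c = 3 in 0) * 3))))
step 13: [if@1.0.1] (-2 < (((\q.(\r.r)) (true && false)) (if true then (8 + (if false then 3 else 1)) else ((let c = 3 in 0) * 3))))
step 14: [delta@1.0.1] (-2 < (((\q.(\r.r)) false) (if true then (8 + (if false then 3 else 1)) else ((let c = 3 in 0) * 3))))
step 15: [beta@1.0] (-2 < ((\r.r) (if true then (8 + (if false then 3 else 1)) else ((let c = 3 in 0) * 3))))
step 16: [if@1.1] (-2 < ((\r.r) (8 + (if false then 3 else 1))))
step 17: [if@1.1.1] (-2 < ((\r.r) (8 + 1)))
step 18: [delta@1.1] (-2 < ((\r.r) 9))
step 19: [beta@1] (-2 < 9)
step 20: [delta@root] true

Answer: true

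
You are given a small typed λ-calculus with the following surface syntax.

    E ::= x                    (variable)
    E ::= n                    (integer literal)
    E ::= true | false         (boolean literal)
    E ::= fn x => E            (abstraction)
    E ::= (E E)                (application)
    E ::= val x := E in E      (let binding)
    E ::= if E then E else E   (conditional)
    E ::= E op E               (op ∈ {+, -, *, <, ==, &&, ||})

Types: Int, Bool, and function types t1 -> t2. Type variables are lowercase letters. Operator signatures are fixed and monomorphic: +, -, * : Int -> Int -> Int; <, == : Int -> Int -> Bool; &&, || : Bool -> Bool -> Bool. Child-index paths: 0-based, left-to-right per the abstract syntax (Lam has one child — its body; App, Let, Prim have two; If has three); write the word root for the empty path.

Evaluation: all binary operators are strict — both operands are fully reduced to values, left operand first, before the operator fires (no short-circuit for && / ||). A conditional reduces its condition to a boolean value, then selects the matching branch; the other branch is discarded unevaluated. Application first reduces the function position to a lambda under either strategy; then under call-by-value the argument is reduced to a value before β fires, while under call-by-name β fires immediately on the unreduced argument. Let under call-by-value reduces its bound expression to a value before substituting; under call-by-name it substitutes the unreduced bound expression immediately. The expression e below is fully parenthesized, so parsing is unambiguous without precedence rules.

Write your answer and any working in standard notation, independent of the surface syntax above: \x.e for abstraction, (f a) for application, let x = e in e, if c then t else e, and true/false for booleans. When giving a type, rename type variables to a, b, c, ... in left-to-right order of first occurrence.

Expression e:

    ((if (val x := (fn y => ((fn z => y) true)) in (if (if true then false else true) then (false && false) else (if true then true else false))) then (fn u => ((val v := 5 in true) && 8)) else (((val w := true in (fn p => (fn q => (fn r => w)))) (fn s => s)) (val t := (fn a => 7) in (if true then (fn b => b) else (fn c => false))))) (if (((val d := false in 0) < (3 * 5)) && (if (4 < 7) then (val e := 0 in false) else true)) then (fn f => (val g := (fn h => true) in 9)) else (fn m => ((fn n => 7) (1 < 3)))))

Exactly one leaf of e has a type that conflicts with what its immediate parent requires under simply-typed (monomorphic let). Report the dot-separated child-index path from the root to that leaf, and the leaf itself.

Trace:
y : a
\z._ : b -> a
  unify b -> a ~ Bool -> c
  unify b ~ Bool
  unify a ~ c
_ _ : c
\y._ : c -> c
let x : c -> c
  unify Bool ~ Bool
  unify Bool ~ Bool
  unify Bool ~ Bool
  unify Bool ~ Bool
  unify Bool ~ Bool
  unify Bool ~ Bool
  unify Bool ~ Bool
  unify Bool ~ Bool
  unify Bool ~ Bool
let v : Int
  unify Bool ~ Bool
  unify Int ~ Bool
  FAIL: mismatch Int ~ Bool

Answer: 0.1.0.1 : 8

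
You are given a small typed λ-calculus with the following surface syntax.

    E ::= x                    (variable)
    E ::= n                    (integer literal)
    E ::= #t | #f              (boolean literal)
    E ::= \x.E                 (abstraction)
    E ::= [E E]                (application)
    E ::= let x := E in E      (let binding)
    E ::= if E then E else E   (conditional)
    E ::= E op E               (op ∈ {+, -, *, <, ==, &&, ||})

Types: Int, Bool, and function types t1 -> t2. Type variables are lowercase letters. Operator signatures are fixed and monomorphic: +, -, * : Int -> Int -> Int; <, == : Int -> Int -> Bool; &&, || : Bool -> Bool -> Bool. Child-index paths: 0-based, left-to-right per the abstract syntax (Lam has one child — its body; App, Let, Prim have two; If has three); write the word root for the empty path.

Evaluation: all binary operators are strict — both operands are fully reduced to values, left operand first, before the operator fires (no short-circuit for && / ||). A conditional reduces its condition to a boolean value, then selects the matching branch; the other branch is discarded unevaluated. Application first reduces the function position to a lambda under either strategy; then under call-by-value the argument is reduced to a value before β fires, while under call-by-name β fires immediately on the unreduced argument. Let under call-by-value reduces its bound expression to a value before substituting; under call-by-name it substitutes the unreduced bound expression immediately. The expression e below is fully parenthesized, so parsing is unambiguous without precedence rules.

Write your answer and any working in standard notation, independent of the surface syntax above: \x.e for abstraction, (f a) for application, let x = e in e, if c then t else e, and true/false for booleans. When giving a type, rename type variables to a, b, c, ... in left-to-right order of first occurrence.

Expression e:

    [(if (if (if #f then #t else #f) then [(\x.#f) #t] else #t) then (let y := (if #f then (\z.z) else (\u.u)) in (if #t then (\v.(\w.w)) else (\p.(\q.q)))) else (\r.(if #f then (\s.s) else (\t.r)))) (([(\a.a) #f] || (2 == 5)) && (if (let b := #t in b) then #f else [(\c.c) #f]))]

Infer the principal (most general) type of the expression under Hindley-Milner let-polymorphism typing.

Answer: Bool -> Bool

Trace:
  unify Bool ~ Bool
  unify Bool ~ Bool
  unify Bool ~ Bool
\x._ : a -> Bool
  unify a -> Bool ~ Bool -> b
  unify a ~ Bool
  unify Bool ~ b
_ _ : Bool
  unify Bool ~ Bool
  unify Bool ~ Bool
  unify Bool ~ Bool
z : c
\z._ : c -> c
u : d
\u._ : d -> d
  unify c -> c ~ d -> d
  unify c ~ d
  unify d ~ d
let y : forall. d -> d
  unify Bool ~ Bool
w : f
\w._ : f -> f
\v._ : e -> f -> f
q : h
\q._ : h -> h
\p._ : g -> h -> h
  unify e -> f -> f ~ g -> h -> h
  unify e ~ g
  unify f -> f ~ h -> h
  unify f ~ h
  unify h ~ h
  unify Bool ~ Bool
s : j
\s._ : j -> j
r : i
\t._ : k -> i
  unify j -> j ~ k -> i
  unify j ~ k
  unify k ~ i
\r._ : i -> i -> i
  unify g -> h -> h ~ i -> i -> i
  unify g ~ i
  unify h -> h ~ i -> i
  unify h ~ i
  unify i ~ i
a : l
\a._ : l -> l
  unify l -> l ~ Bool -> m
  unify l ~ Bool
  unify Bool ~ m
_ _ : Bool
  unify Bool ~ Bool
  unify Int ~ Int
  unify Int ~ Int
  unify Bool ~ Bool
  unify Bool ~ Bool
let b : Bool
b : Bool
  unify Bool ~ Bool
c : n
\c._ : n -> n
  unify n -> n ~ Bool -> o
  unify n ~ Bool
  unify Bool ~ o
_ _ : Bool
  unify Bool ~ Bool
  unify Bool ~ Bool
  unify i -> i -> i ~ Bool -> p
  unify i ~ Bool
  unify Bool -> Bool ~ p
_ _ : Bool -> Bool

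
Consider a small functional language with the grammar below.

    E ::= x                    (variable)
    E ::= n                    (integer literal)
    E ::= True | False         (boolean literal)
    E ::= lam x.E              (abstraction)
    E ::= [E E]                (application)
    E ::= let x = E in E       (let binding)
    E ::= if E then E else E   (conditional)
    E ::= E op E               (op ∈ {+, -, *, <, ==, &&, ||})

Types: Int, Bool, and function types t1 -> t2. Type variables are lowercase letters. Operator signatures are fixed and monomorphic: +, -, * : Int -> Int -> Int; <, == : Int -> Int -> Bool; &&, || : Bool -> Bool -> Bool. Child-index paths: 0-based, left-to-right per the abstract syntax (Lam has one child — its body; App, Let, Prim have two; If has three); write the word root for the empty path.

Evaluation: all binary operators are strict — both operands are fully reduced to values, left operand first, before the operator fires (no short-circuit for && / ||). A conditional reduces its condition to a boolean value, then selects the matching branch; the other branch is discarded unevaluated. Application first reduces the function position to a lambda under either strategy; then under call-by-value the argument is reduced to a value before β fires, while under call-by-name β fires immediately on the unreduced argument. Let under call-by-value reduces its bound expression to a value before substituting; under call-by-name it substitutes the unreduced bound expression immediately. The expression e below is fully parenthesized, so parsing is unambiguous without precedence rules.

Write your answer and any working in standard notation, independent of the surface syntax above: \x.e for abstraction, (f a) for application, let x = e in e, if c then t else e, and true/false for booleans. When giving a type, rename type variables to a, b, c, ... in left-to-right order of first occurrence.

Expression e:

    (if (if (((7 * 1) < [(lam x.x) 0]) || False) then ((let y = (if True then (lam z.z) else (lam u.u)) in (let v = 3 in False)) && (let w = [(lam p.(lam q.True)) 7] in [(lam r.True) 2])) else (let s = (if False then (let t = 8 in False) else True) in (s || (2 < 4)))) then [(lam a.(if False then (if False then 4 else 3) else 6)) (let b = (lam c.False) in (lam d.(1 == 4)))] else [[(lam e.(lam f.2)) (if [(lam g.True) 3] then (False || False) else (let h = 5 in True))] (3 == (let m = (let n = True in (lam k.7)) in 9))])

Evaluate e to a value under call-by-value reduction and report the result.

Answer: 6

Working:
step 0: (if (if (((7 * 1) < ((\x.x) 0)) || false) then ((let y = (if true then (\z.z) else (\u.u)) in (let v = 3 in false)) && (let w = ((\p.(\q.true)) 7) in ((\r.true) 2))) else (let s = (if false then (let t = 8 in false) else true) in (s || (2 < 4)))) then ((\a.(if false then (if false then 4 else 3) else 6)) (let b = (\c.false) in (\d.(1 == 4)))) else (((\e.(\f.2)) (if ((\g.true) 3) then (false || false) else (let h = 5 in true))) (3 == (let m = (let n = true in (\k.7)) in 9))))
step 1: [delta@0.0.0.0] (if (if ((7 < ((\x.x) 0)) || false) then ((let y = (if true then (\z.z) else (\u.u)) in (let v = 3 in false)) && (let w = ((\p.(\q.true)) 7) in ((\r.true) 2))) else (let s = (if false then (let t = 8 in false) else true) in (s || (2 < 4)))) then ((\a.(if false then (if false then 4 else 3) else 6)) (let b = (\c.false) in (\d.(1 == 4)))) else (((\e.(\f.2)) (if ((\g.true) 3) then (false || false) else (let h = 5 in true))) (3 == (let m = (let n = true in (\k.7)) in 9))))
step 2: [beta@0.0.0.1] (if (if ((7 < 0) || false) then ((let y = (if true then (\z.z) else (\u.u)) in (let v = 3 in false)) && (let w = ((\p.(\q.true)) 7) in ((\r.true) 2))) else (let s = (if false then (let t = 8 in false) else true) in (s || (2 < 4)))) then ((\a.(if false then (if false then 4 else 3) else 6)) (let b = (\c.false) in (\d.(1 == 4)))) else (((\e.(\f.2)) (if ((\g.true) 3) then (false || false) else (let h = 5 in true))) (3 == (let m = (let n = true in (\k.7)) in 9))))
step 3: [delta@0.0.0] (if (if (false || false) then ((let y = (if true then (\z.z) else (\u.u)) in (let v = 3 in false)) && (let w = ((\p.(\q.true)) 7) in ((\r.true) 2))) else (let s = (if false then (let t = 8 in false) else true) in (s || (2 < 4)))) then ((\a.(if false then (if false then 4 else 3) else 6)) (let b = (\c.false) in (\d.(1 == 4)))) else (((\e.(\f.2)) (if ((\g.true) 3) then (false || false) else (let h = 5 in true))) (3 == (let m = (let n = true in (\k.7)) in 9))))
step 4: [delta@0.0] (if (if false then ((let y = (if true then (\z.z) else (\u.u)) in (let v = 3 in false)) && (let w = ((\p.(\q.true)) 7) in ((\r.true) 2))) else (let s = (if false then (let t = 8 in false) else true) in (s || (2 < 4)))) then ((\a.(if false then (if false then 4 else 3) else 6)) (let b = (\c.false) in (\d.(1 == 4)))) else (((\e.(\f.2)) (if ((\g.true) 3) then (false || false) else (let h = 5 in true))) (3 == (let m = (let n = true in (\k.7)) in 9))))
step 5: [if@0] (if (let s = (if false then (let t = 8 in false) else true) in (s || (2 < 4))) then ((\a.(if false then (if false then 4 else 3) else 6)) (let b = (\c.false) in (\d.(1 == 4)))) else (((\e.(\f.2)) (if ((\g.true) 3) then (false || false) else (let h = 5 in true))) (3 == (let m = (let n = true in (\k.7)) in 9))))
step 6: [if@0.0] (if (let s = true in (s || (2 < 4))) then ((\a.(if false then (if false then 4 else 3) else 6)) (let b = (\c.false) in (\d.(1 == 4)))) else (((\e.(\f.2)) (if ((\g.true) 3) then (false || false) else (let h = 5 in true))) (3 == (let m = (let n = true in (\k.7)) in 9))))
step 7: [let@0] (if (true || (2 < 4)) then ((\a.(if false then (if false then 4 else 3) else 6)) (let b = (\c.false) in (\d.(1 == 4)))) else (((\e.(\f.2)) (if ((\g.true) 3) then (false || false) else (let h = 5 in true))) (3 == (let m = (let n = true in (\k.7)) in 9))))
step 8: [delta@0.1] (if (true || true) then ((\a.(if false then (if false then 4 else 3) else 6)) (let b = (\c.false) in (\d.(1 == 4)))) else (((\e.(\f.2)) (if ((\g.true) 3) then (false || false) else (let h = 5 in true))) (3 == (let m = (let n = true in (\k.7)) in 9))))
step 9: [delta@0] (if true then ((\a.(if false then (if false then 4 else 3) else 6)) (let b = (\c.false) in (\d.(1 == 4)))) else (((\e.(\f.2)) (if ((\g.true) 3) then (false || false) else (let h = 5 in true))) (3 == (let m = (let n = true in (\k.7)) in 9))))
step 10: [if@root] ((\a.(if false then (if false then 4 else 3) else 6)) (let b = (\c.false) in (\d.(1 == 4))))
step 11: [let@1] ((\a.(if false then (if false then 4 else 3) else 6)) (\d.(1 == 4)))
step 12: [beta@root] (if false then (if false then 4 else 3) else 6)
step 13: [if@root] 6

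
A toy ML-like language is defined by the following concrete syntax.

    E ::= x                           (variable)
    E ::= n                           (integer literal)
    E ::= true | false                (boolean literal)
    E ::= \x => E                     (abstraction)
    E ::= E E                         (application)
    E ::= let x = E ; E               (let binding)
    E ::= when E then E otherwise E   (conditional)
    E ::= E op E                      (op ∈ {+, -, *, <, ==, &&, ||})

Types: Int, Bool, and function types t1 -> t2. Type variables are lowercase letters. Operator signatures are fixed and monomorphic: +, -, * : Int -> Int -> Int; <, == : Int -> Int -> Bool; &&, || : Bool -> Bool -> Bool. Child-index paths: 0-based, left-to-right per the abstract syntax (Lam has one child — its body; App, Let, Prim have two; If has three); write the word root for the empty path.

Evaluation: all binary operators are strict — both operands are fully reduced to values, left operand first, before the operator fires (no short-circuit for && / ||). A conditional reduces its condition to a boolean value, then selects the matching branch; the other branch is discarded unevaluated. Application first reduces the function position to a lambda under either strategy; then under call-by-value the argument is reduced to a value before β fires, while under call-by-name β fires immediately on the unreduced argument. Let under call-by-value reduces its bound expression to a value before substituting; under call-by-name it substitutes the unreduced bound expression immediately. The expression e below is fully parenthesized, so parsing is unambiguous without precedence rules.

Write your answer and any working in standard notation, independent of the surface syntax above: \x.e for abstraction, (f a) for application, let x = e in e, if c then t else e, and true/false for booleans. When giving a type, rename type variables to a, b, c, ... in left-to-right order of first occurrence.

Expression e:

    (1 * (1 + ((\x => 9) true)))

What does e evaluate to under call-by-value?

Answer: 10

Derivation:
step 0: (1 * (1 + ((\x.9) true)))
step 1: [beta@1.1] (1 * (1 + 9))
step 2: [delta@1] (1 * 10)
step 3: [delta@root] 10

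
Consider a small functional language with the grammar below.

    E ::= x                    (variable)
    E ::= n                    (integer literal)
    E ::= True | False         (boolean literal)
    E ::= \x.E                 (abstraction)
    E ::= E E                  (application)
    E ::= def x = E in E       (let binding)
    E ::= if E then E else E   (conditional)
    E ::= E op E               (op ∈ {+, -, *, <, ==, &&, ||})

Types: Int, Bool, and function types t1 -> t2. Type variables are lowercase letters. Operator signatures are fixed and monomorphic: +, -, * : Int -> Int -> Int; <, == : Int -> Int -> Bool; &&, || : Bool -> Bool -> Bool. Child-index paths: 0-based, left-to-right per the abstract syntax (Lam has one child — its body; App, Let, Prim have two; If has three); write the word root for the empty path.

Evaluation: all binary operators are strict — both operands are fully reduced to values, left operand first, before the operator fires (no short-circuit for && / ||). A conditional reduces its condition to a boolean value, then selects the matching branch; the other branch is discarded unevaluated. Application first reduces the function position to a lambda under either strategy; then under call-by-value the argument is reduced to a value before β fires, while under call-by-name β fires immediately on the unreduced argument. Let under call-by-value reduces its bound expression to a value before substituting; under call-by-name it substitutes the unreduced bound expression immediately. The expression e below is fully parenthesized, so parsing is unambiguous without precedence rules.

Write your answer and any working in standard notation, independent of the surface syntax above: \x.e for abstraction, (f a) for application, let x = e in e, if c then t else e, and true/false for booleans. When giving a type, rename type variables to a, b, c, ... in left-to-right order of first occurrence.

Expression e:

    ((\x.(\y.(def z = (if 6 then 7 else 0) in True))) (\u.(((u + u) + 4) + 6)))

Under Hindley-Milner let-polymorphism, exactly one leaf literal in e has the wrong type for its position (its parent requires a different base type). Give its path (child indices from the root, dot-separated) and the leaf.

Answer: 0.0.0.0.0 : 6

Trace:
  unify Int ~ Bool
  FAIL: mismatch Int ~ Bool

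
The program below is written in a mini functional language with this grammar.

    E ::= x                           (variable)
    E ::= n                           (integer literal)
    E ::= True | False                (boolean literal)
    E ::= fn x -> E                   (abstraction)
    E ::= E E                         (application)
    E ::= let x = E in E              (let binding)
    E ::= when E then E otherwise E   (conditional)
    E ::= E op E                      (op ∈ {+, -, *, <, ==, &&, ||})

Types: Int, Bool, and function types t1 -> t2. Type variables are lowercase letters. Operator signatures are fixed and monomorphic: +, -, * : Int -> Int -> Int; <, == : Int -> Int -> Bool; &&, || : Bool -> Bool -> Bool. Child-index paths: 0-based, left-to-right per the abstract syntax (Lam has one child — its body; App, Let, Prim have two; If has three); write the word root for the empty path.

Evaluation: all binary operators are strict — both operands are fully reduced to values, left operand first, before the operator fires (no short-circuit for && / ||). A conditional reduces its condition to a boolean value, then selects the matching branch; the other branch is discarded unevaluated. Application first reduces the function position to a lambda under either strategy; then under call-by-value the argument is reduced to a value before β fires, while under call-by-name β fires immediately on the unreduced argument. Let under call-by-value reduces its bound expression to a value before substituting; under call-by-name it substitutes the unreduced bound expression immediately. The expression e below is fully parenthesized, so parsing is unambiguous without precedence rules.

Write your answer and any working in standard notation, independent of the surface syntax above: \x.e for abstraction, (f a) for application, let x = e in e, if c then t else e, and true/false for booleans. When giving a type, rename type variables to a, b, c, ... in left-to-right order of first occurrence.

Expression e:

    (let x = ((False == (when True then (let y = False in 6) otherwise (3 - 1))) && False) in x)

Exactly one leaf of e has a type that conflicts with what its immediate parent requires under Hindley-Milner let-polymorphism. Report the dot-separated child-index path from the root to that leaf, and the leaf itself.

Working:
  unify Bool ~ Int
  FAIL: mismatch Bool ~ Int

Answer: 0.0.0 : false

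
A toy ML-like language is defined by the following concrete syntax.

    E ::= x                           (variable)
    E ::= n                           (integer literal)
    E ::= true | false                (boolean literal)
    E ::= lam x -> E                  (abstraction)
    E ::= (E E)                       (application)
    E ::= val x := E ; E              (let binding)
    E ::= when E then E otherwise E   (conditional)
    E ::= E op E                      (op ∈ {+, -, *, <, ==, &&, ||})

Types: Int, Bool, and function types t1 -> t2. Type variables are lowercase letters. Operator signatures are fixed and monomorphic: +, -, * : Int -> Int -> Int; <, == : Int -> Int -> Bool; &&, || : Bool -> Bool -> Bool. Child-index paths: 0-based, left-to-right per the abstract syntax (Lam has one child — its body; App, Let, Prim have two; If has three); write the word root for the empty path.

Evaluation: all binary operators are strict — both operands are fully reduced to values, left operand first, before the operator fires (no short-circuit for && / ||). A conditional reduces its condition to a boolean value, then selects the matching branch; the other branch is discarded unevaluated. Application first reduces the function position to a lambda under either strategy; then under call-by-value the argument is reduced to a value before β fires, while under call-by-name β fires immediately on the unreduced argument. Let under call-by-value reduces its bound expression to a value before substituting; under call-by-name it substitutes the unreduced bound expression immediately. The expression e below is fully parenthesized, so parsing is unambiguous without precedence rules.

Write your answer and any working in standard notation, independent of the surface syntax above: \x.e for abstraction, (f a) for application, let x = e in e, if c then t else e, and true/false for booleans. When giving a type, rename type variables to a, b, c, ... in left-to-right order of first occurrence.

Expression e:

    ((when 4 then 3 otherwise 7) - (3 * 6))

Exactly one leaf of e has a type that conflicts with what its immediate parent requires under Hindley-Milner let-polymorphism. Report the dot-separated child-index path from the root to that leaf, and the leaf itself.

Derivation:
  unify Int ~ Bool
  FAIL: mismatch Int ~ Bool

Answer: 0.0 : 4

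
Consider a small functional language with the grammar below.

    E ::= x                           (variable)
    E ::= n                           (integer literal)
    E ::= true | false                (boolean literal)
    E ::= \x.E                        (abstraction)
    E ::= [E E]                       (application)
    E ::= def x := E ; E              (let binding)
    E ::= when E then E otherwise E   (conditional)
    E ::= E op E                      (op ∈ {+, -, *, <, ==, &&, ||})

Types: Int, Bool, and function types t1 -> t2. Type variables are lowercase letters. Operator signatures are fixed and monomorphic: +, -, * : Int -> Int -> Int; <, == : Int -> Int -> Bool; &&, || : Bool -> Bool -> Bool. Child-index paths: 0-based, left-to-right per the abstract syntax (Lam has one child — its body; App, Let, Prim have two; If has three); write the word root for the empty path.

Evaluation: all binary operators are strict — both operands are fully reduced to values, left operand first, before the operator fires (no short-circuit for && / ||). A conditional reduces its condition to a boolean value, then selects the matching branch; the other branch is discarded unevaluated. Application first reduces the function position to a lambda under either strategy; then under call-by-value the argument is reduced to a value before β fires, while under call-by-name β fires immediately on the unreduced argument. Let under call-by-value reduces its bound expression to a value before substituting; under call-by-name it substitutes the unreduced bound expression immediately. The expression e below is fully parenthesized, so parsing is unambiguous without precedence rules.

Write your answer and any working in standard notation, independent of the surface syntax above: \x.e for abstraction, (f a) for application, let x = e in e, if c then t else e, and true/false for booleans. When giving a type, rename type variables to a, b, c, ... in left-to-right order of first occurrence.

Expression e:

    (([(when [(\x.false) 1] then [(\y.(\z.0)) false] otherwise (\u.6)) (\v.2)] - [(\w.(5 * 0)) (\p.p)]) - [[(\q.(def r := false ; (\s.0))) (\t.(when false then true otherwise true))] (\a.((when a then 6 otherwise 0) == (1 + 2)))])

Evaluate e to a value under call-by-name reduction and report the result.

Working:
step 0: ((((if ((\x.false) 1) then ((\y.(\z.0)) false) else (\u.6)) (\v.2)) - ((\w.(5 * 0)) (\p.p))) - (((\q.(let r = false in (\s.0))) (\t.(if false then true else true))) (\a.((if a then 6 else 0) == (1 + 2)))))
step 1: [beta@0.0.0.0] ((((if false then ((\y.(\z.0)) false) else (\u.6)) (\v.2)) - ((\w.(5 * 0)) (\p.p))) - (((\q.(let r = false in (\s.0))) (\t.(if false then true else true))) (\a.((if a then 6 else 0) == (1 + 2)))))
step 2: [if@0.0.0] ((((\u.6) (\v.2)) - ((\w.(5 * 0)) (\p.p))) - (((\q.(let r = false in (\s.0))) (\t.(if false then true else true))) (\a.((if a then 6 else 0) == (1 + 2)))))
step 3: [beta@0.0] ((6 - ((\w.(5 * 0)) (\p.p))) - (((\q.(let r = false in (\s.0))) (\t.(if false then true else true))) (\a.((if a then 6 else 0) == (1 + 2)))))
step 4: [beta@0.1] ((6 - (5 * 0)) - (((\q.(let r = false in (\s.0))) (\t.(if false then true else true))) (\a.((if a then 6 else 0) == (1 + 2)))))
step 5: [delta@0.1] ((6 - 0) - (((\q.(let r = false in (\s.0))) (\t.(if false then true else true))) (\a.((if a then 6 else 0) == (1 + 2)))))
step 6: [delta@0] (6 - (((\q.(let r = false in (\s.0))) (\t.(if false then true else true))) (\a.((if a then 6 else 0) == (1 + 2)))))
step 7: [beta@1.0] (6 - ((let r = false in (\s.0)) (\a.((if a then 6 else 0) == (1 + 2)))))
step 8: [let@1.0] (6 - ((\s.0) (\a.((if a then 6 else 0) == (1 + 2)))))
step 9: [beta@1] (6 - 0)
step 10: [delta@root] 6

Answer: 6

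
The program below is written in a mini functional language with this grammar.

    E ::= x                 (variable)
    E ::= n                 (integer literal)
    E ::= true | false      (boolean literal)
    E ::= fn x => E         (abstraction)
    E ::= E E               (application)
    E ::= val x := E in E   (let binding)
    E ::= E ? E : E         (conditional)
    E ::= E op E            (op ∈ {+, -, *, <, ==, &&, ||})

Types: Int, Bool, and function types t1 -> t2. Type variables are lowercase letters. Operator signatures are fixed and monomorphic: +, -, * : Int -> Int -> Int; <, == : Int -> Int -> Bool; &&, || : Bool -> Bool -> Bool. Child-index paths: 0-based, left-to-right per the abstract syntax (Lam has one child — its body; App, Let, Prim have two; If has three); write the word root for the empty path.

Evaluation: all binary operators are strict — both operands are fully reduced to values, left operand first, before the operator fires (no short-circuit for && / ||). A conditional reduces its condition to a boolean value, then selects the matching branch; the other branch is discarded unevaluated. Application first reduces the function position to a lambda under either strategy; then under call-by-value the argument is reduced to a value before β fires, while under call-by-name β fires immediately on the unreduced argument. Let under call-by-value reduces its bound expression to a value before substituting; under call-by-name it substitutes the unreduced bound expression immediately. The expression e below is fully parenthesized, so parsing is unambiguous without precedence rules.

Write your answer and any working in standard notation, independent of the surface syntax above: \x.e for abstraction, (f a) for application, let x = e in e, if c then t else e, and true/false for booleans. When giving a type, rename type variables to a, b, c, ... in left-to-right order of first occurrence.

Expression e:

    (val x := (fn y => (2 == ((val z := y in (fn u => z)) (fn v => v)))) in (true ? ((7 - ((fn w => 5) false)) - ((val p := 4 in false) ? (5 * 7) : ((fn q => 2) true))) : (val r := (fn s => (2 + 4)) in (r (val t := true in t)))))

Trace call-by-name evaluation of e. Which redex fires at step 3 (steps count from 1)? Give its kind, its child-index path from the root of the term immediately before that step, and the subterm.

Answer: beta at 0.1 : ((\w.5) false)

Derivation:
step 0: (let x = (\y.(2 == ((let z = y in (\u.z)) (\v.v)))) in (if true then ((7 - ((\w.5) false)) - (if (let p = 4 in false) then (5 * 7) else ((\q.2) true))) else (let r = (\s.(2 + 4)) in (r (let t = true in t)))))
step 1: [let@root] (if true then ((7 - ((\w.5) false)) - (if (let p = 4 in false) then (5 * 7) else ((\q.2) true))) else (let r = (\s.(2 + 4)) in (r (let t = true in t))))
step 2: [if@root] ((7 - ((\w.5) false)) - (if (let p = 4 in false) then (5 * 7) else ((\q.2) true)))
step 3: [beta@0.1] ((7 - 5) - (if (let p = 4 in false) then (5 * 7) else ((\q.2) true)))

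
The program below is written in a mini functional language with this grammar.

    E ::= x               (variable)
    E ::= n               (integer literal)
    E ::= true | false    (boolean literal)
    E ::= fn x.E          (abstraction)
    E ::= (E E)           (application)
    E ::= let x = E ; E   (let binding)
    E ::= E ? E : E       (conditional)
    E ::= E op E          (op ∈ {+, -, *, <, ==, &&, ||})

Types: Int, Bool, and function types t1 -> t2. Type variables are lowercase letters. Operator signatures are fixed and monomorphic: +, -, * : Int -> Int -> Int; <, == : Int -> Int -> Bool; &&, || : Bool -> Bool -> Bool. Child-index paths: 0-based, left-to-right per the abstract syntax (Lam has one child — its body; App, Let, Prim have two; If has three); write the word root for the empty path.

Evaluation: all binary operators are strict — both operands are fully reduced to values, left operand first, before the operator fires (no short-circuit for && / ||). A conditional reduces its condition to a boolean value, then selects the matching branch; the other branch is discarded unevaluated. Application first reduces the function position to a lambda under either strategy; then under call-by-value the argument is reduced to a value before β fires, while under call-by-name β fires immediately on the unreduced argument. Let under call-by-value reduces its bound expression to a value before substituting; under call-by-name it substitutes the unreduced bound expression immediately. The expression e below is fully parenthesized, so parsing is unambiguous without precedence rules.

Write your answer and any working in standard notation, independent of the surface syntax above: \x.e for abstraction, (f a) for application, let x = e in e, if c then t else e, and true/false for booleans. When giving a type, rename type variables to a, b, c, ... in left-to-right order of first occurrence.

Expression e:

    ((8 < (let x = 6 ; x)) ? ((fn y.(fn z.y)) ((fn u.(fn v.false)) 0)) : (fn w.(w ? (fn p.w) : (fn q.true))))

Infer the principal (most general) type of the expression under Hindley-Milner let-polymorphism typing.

Trace:
  unify Int ~ Int
let x : Int
x : Int
  unify Int ~ Int
  unify Bool ~ Bool
y : a
\z._ : b -> a
\y._ : a -> b -> a
\v._ : d -> Bool
\u._ : c -> d -> Bool
  unify c -> d -> Bool ~ Int -> e
  unify c ~ Int
  unify d -> Bool ~ e
_ _ : d -> Bool
  unify a -> b -> a ~ (d -> Bool) -> f
  unify a ~ d -> Bool
  unify b -> d -> Bool ~ f
_ _ : b -> d -> Bool
w : g
  unify g ~ Bool
w : Bool
\p._ : h -> Bool
\q._ : i -> Bool
  unify h -> Bool ~ i -> Bool
  unify h ~ i
  unify Bool ~ Bool
\w._ : Bool -> i -> Bool
  unify b -> d -> Bool ~ Bool -> i -> Bool
  unify b ~ Bool
  unify d -> Bool ~ i -> Bool
  unify d ~ i
  unify Bool ~ Bool

Answer: Bool -> a -> Bool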